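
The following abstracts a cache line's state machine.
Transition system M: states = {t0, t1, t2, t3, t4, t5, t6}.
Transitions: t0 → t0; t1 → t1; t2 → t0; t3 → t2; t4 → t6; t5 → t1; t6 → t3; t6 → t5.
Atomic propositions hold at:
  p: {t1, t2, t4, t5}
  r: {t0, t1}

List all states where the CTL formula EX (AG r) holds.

AG r: greatest fixpoint, start Z0 = {t0, t1}, keep only states in Sat with every successor in Z. Already a fixed point.
Sat(AG r) = {t0, t1}
Sat(EX (AG r)) = {s : some successor in {t0, t1}} = {t0, t1, t2, t5}

{t0, t1, t2, t5}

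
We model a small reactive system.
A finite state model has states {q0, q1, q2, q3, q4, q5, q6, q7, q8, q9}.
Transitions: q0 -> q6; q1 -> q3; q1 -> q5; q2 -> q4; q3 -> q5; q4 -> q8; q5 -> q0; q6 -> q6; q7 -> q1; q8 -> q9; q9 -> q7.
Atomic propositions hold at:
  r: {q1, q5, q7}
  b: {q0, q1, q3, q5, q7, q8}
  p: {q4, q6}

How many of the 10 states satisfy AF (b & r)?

8

Sat(b & r) = {q1, q5, q7}
AF (b & r): least fixpoint, start Z0 = {q1, q5, q7}, add states with every successor in Z. Z1 = {q1, q3, q5, q7, q9}; Z2 = {q1, q3, q5, q7, q8, q9}; Z3 = {q1, q3, q4, q5, q7, q8, q9}; Z4 = {q1, q2, q3, q4, q5, q7, q8, q9}; fixed.
Sat(AF (b & r)) = {q1, q2, q3, q4, q5, q7, q8, q9}
|Sat(AF (b & r))| = |{q1, q2, q3, q4, q5, q7, q8, q9}| = 8.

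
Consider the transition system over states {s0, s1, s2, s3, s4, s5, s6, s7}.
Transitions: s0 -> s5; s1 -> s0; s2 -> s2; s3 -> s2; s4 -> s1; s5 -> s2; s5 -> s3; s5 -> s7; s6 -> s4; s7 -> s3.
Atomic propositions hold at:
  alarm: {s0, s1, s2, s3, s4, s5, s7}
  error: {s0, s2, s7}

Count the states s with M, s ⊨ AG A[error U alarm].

A[error U alarm]: least fixpoint, start Z0 = Sat(alarm) = {s0, s1, s2, s3, s4, s5, s7}, add states in Sat(error) with every successor in Z. Already a fixed point.
Sat(A[error U alarm]) = {s0, s1, s2, s3, s4, s5, s7}
AG A[error U alarm]: greatest fixpoint, start Z0 = {s0, s1, s2, s3, s4, s5, s7}, keep only states in Sat with every successor in Z. Already a fixed point.
Sat(AG A[error U alarm]) = {s0, s1, s2, s3, s4, s5, s7}
|Sat(AG A[error U alarm])| = |{s0, s1, s2, s3, s4, s5, s7}| = 7.

7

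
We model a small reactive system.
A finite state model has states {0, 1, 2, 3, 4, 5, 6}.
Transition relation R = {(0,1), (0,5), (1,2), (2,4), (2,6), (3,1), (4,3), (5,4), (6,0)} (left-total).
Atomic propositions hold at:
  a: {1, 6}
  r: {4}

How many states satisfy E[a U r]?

1

E[a U r]: least fixpoint, start Z0 = Sat(r) = {4}, add states in Sat(a) with some successor in Z. Already a fixed point.
Sat(E[a U r]) = {4}
|Sat(E[a U r])| = |{4}| = 1.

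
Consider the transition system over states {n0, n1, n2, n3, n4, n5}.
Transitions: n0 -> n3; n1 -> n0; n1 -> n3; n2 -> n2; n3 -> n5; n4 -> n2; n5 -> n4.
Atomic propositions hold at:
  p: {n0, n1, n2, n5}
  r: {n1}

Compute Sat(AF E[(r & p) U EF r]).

{n1}

Sat(r & p) = {n1}
EF r: least fixpoint, start Z0 = {n1}, add states with some successor in Z. Already a fixed point.
Sat(EF r) = {n1}
E[(r & p) U EF r]: least fixpoint, start Z0 = Sat(EF r) = {n1}, add states in Sat(r & p) with some successor in Z. Already a fixed point.
Sat(E[(r & p) U EF r]) = {n1}
AF E[(r & p) U EF r]: least fixpoint, start Z0 = {n1}, add states with every successor in Z. Already a fixed point.
Sat(AF E[(r & p) U EF r]) = {n1}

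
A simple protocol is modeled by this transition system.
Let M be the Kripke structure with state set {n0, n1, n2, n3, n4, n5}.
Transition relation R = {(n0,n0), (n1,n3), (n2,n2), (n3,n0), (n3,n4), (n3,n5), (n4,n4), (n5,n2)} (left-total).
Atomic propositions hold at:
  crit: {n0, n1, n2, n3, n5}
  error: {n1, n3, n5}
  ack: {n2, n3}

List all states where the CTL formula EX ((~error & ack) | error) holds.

Sat(~error) = {n0, n2, n4}
Sat(~error & ack) = {n2}
Sat((~error & ack) | error) = {n1, n2, n3, n5}
Sat(EX ((~error & ack) | error)) = {s : some successor in {n1, n2, n3, n5}} = {n1, n2, n3, n5}

{n1, n2, n3, n5}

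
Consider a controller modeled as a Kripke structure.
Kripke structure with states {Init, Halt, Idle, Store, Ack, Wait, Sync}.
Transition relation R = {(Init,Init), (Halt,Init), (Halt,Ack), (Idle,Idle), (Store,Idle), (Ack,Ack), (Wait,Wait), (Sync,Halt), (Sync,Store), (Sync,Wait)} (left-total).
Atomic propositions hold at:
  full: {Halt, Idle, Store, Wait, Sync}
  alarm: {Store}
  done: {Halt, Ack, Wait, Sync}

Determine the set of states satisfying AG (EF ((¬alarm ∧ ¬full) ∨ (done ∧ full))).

Sat(¬alarm) = {Init, Halt, Idle, Ack, Wait, Sync}
Sat(¬full) = {Init, Ack}
Sat(¬alarm ∧ ¬full) = {Init, Ack}
Sat(done ∧ full) = {Halt, Wait, Sync}
Sat((¬alarm ∧ ¬full) ∨ (done ∧ full)) = {Init, Halt, Ack, Wait, Sync}
EF ((¬alarm ∧ ¬full) ∨ (done ∧ full)): least fixpoint, start Z0 = {Init, Halt, Ack, Wait, Sync}, add states with some successor in Z. Already a fixed point.
Sat(EF ((¬alarm ∧ ¬full) ∨ (done ∧ full))) = {Init, Halt, Ack, Wait, Sync}
AG (EF ((¬alarm ∧ ¬full) ∨ (done ∧ full))): greatest fixpoint, start Z0 = {Init, Halt, Ack, Wait, Sync}, keep only states in Sat with every successor in Z. Z1 = {Init, Halt, Ack, Wait}; fixed.
Sat(AG (EF ((¬alarm ∧ ¬full) ∨ (done ∧ full)))) = {Init, Halt, Ack, Wait}

{Init, Halt, Ack, Wait}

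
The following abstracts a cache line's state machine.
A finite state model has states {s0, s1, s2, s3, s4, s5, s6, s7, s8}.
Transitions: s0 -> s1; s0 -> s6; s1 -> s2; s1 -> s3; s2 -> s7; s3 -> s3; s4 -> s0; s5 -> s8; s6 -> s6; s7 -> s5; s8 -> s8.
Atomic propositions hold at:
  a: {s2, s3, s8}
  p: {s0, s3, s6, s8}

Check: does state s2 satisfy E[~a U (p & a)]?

No

Sat(~a) = {s0, s1, s4, s5, s6, s7}
Sat(p & a) = {s3, s8}
E[~a U (p & a)]: least fixpoint, start Z0 = Sat((p & a)) = {s3, s8}, add states in Sat(~a) with some successor in Z. Z1 = {s1, s3, s5, s8}; Z2 = {s0, s1, s3, s5, s7, s8}; Z3 = {s0, s1, s3, s4, s5, s7, s8}; fixed.
Sat(E[~a U (p & a)]) = {s0, s1, s3, s4, s5, s7, s8}
s2 ∉ Sat(E[~a U (p & a)]) = {s0, s1, s3, s4, s5, s7, s8}, so the formula does not hold at s2.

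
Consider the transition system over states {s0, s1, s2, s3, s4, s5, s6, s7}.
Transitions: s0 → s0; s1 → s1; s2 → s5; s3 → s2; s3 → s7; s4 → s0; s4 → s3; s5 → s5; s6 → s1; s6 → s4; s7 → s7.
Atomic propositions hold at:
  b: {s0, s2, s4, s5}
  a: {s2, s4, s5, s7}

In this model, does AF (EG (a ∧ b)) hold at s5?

Sat(a ∧ b) = {s2, s4, s5}
EG (a ∧ b): greatest fixpoint, start Z0 = {s2, s4, s5}, keep only states in Sat with some successor in Z. Z1 = {s2, s5}; fixed.
Sat(EG (a ∧ b)) = {s2, s5}
AF (EG (a ∧ b)): least fixpoint, start Z0 = {s2, s5}, add states with every successor in Z. Already a fixed point.
Sat(AF (EG (a ∧ b))) = {s2, s5}
s5 ∈ Sat(AF (EG (a ∧ b))) = {s2, s5}, so the formula holds at s5.

Yes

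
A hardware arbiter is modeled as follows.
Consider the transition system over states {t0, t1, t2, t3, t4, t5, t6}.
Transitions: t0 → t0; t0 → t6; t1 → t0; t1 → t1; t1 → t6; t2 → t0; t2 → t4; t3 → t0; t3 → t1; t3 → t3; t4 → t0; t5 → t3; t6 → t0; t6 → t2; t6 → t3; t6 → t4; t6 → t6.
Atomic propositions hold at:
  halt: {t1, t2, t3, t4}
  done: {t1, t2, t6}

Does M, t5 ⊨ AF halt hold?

AF halt: least fixpoint, start Z0 = {t1, t2, t3, t4}, add states with every successor in Z. Z1 = {t1, t2, t3, t4, t5}; fixed.
Sat(AF halt) = {t1, t2, t3, t4, t5}
t5 ∈ Sat(AF halt) = {t1, t2, t3, t4, t5}, so the formula holds at t5.

Yes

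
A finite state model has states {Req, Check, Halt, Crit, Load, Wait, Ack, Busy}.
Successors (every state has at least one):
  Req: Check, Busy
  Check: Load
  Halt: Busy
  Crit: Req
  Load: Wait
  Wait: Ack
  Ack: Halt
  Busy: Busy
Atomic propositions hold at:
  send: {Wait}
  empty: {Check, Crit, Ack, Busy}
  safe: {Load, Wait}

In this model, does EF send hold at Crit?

Yes

EF send: least fixpoint, start Z0 = {Wait}, add states with some successor in Z. Z1 = {Load, Wait}; Z2 = {Check, Load, Wait}; Z3 = {Req, Check, Load, Wait}; Z4 = {Req, Check, Crit, Load, Wait}; fixed.
Sat(EF send) = {Req, Check, Crit, Load, Wait}
Crit ∈ Sat(EF send) = {Req, Check, Crit, Load, Wait}, so the formula holds at Crit.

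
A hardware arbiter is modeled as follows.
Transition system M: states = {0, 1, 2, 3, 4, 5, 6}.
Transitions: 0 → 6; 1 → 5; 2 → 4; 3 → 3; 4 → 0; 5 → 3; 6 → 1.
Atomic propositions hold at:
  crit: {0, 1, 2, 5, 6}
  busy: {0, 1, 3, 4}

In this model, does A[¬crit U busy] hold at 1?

Sat(¬crit) = {3, 4}
A[¬crit U busy]: least fixpoint, start Z0 = Sat(busy) = {0, 1, 3, 4}, add states in Sat(¬crit) with every successor in Z. Already a fixed point.
Sat(A[¬crit U busy]) = {0, 1, 3, 4}
1 ∈ Sat(A[¬crit U busy]) = {0, 1, 3, 4}, so the formula holds at 1.

Yes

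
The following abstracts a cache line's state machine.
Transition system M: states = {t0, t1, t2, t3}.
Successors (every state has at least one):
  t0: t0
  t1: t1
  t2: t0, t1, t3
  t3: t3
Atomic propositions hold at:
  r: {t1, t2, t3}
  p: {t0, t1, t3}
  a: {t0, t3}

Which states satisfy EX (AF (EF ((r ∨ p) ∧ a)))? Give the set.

{t0, t2, t3}

Sat(r ∨ p) = {t0, t1, t2, t3}
Sat((r ∨ p) ∧ a) = {t0, t3}
EF ((r ∨ p) ∧ a): least fixpoint, start Z0 = {t0, t3}, add states with some successor in Z. Z1 = {t0, t2, t3}; fixed.
Sat(EF ((r ∨ p) ∧ a)) = {t0, t2, t3}
AF (EF ((r ∨ p) ∧ a)): least fixpoint, start Z0 = {t0, t2, t3}, add states with every successor in Z. Already a fixed point.
Sat(AF (EF ((r ∨ p) ∧ a))) = {t0, t2, t3}
Sat(EX (AF (EF ((r ∨ p) ∧ a)))) = {s : some successor in {t0, t2, t3}} = {t0, t2, t3}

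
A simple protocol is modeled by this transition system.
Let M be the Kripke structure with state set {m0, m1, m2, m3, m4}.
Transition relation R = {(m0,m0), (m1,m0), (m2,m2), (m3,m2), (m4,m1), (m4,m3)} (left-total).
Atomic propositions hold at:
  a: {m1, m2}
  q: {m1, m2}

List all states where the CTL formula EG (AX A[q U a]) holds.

A[q U a]: least fixpoint, start Z0 = Sat(a) = {m1, m2}, add states in Sat(q) with every successor in Z. Already a fixed point.
Sat(A[q U a]) = {m1, m2}
Sat(AX A[q U a]) = {s : every successor in {m1, m2}} = {m2, m3}
EG (AX A[q U a]): greatest fixpoint, start Z0 = {m2, m3}, keep only states in Sat with some successor in Z. Already a fixed point.
Sat(EG (AX A[q U a])) = {m2, m3}

{m2, m3}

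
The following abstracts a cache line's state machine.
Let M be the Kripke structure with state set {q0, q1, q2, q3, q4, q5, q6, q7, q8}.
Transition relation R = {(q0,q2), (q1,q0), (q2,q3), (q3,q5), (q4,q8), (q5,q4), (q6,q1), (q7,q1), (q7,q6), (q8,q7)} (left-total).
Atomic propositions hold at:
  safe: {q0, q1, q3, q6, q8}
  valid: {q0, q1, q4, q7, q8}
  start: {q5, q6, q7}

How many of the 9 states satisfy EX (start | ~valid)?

Sat(~valid) = {q2, q3, q5, q6}
Sat(start | ~valid) = {q2, q3, q5, q6, q7}
Sat(EX (start | ~valid)) = {s : some successor in {q2, q3, q5, q6, q7}} = {q0, q2, q3, q7, q8}
|Sat(EX (start | ~valid))| = |{q0, q2, q3, q7, q8}| = 5.

5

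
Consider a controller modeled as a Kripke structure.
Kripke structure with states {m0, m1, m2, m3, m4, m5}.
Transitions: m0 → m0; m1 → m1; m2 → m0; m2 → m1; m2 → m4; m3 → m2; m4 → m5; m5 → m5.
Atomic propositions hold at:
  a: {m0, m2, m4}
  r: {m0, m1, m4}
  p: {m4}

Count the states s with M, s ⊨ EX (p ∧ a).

1

Sat(p ∧ a) = {m4}
Sat(EX (p ∧ a)) = {s : some successor in {m4}} = {m2}
|Sat(EX (p ∧ a))| = |{m2}| = 1.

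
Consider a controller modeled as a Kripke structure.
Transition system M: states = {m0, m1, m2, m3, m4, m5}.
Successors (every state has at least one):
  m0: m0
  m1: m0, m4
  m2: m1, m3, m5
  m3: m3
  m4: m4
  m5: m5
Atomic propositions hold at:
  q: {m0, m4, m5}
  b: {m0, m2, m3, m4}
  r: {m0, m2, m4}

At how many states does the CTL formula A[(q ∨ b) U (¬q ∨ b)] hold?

Sat(q ∨ b) = {m0, m2, m3, m4, m5}
Sat(¬q) = {m1, m2, m3}
Sat(¬q ∨ b) = {m0, m1, m2, m3, m4}
A[(q ∨ b) U (¬q ∨ b)]: least fixpoint, start Z0 = Sat((¬q ∨ b)) = {m0, m1, m2, m3, m4}, add states in Sat(q ∨ b) with every successor in Z. Already a fixed point.
Sat(A[(q ∨ b) U (¬q ∨ b)]) = {m0, m1, m2, m3, m4}
|Sat(A[(q ∨ b) U (¬q ∨ b)])| = |{m0, m1, m2, m3, m4}| = 5.

5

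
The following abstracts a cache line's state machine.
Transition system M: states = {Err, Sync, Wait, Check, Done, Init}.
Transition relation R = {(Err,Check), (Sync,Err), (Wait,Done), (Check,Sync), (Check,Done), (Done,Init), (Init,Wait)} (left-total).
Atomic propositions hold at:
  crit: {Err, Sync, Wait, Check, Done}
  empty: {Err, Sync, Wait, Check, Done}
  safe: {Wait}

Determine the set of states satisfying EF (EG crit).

{Err, Sync, Check}

EG crit: greatest fixpoint, start Z0 = {Err, Sync, Wait, Check, Done}, keep only states in Sat with some successor in Z. Z1 = {Err, Sync, Wait, Check}; Z2 = {Err, Sync, Check}; fixed.
Sat(EG crit) = {Err, Sync, Check}
EF (EG crit): least fixpoint, start Z0 = {Err, Sync, Check}, add states with some successor in Z. Already a fixed point.
Sat(EF (EG crit)) = {Err, Sync, Check}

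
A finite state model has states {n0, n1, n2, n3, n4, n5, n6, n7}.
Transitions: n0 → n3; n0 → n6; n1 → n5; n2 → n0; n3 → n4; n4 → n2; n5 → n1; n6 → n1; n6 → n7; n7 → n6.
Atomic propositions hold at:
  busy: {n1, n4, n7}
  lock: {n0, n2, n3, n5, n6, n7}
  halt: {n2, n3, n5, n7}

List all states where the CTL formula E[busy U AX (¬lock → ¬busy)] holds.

{n0, n1, n2, n4, n7}

Sat(¬lock) = {n1, n4}
Sat(¬busy) = {n0, n2, n3, n5, n6}
Sat(¬lock → ¬busy) = {n0, n2, n3, n5, n6, n7}
Sat(AX (¬lock → ¬busy)) = {s : every successor in {n0, n2, n3, n5, n6, n7}} = {n0, n1, n2, n4, n7}
E[busy U AX (¬lock → ¬busy)]: least fixpoint, start Z0 = Sat(AX (¬lock → ¬busy)) = {n0, n1, n2, n4, n7}, add states in Sat(busy) with some successor in Z. Already a fixed point.
Sat(E[busy U AX (¬lock → ¬busy)]) = {n0, n1, n2, n4, n7}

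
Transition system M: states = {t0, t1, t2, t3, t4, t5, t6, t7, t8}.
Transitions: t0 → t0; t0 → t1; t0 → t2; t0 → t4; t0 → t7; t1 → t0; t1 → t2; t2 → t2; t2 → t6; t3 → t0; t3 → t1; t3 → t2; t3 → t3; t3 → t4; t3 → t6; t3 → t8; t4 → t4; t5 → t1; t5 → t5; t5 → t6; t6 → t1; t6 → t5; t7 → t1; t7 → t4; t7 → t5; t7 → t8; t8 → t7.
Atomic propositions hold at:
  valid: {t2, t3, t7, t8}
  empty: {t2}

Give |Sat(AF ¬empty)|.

Sat(¬empty) = {t0, t1, t3, t4, t5, t6, t7, t8}
AF ¬empty: least fixpoint, start Z0 = {t0, t1, t3, t4, t5, t6, t7, t8}, add states with every successor in Z. Already a fixed point.
Sat(AF ¬empty) = {t0, t1, t3, t4, t5, t6, t7, t8}
|Sat(AF ¬empty)| = |{t0, t1, t3, t4, t5, t6, t7, t8}| = 8.

8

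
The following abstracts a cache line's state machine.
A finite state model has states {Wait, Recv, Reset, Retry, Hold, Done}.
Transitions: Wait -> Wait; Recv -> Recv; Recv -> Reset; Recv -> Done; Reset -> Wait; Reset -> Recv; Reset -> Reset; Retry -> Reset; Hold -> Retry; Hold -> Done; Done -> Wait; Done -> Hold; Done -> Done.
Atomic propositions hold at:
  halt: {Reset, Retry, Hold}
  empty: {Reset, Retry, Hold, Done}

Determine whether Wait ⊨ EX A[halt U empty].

A[halt U empty]: least fixpoint, start Z0 = Sat(empty) = {Reset, Retry, Hold, Done}, add states in Sat(halt) with every successor in Z. Already a fixed point.
Sat(A[halt U empty]) = {Reset, Retry, Hold, Done}
Sat(EX A[halt U empty]) = {s : some successor in {Reset, Retry, Hold, Done}} = {Recv, Reset, Retry, Hold, Done}
Wait ∉ Sat(EX A[halt U empty]) = {Recv, Reset, Retry, Hold, Done}, so the formula does not hold at Wait.

No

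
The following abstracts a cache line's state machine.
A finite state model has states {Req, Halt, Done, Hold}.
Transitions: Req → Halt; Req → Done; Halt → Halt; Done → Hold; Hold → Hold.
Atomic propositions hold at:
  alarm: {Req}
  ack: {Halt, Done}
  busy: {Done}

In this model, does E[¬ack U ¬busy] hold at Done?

No

Sat(¬ack) = {Req, Hold}
Sat(¬busy) = {Req, Halt, Hold}
E[¬ack U ¬busy]: least fixpoint, start Z0 = Sat(¬busy) = {Req, Halt, Hold}, add states in Sat(¬ack) with some successor in Z. Already a fixed point.
Sat(E[¬ack U ¬busy]) = {Req, Halt, Hold}
Done ∉ Sat(E[¬ack U ¬busy]) = {Req, Halt, Hold}, so the formula does not hold at Done.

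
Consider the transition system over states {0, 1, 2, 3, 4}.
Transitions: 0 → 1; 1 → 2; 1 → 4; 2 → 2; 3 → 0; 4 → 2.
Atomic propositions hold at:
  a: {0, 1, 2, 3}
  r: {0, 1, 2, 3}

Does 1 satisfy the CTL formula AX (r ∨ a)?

No

Sat(r ∨ a) = {0, 1, 2, 3}
Sat(AX (r ∨ a)) = {s : every successor in {0, 1, 2, 3}} = {0, 2, 3, 4}
1 ∉ Sat(AX (r ∨ a)) = {0, 2, 3, 4}, so the formula does not hold at 1.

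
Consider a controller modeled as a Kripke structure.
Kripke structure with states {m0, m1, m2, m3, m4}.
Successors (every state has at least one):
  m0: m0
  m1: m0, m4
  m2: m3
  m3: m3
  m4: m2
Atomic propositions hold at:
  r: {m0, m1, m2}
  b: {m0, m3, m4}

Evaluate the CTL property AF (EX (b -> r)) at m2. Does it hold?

No

Sat(b -> r) = {m0, m1, m2}
Sat(EX (b -> r)) = {s : some successor in {m0, m1, m2}} = {m0, m1, m4}
AF (EX (b -> r)): least fixpoint, start Z0 = {m0, m1, m4}, add states with every successor in Z. Already a fixed point.
Sat(AF (EX (b -> r))) = {m0, m1, m4}
m2 ∉ Sat(AF (EX (b -> r))) = {m0, m1, m4}, so the formula does not hold at m2.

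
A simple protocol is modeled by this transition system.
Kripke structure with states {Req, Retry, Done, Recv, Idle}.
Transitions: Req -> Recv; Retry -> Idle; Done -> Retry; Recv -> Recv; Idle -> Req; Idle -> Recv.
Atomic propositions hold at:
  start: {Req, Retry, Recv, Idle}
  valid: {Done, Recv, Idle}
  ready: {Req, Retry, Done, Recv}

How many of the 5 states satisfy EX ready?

4

Sat(EX ready) = {s : some successor in {Req, Retry, Done, Recv}} = {Req, Done, Recv, Idle}
|Sat(EX ready)| = |{Req, Done, Recv, Idle}| = 4.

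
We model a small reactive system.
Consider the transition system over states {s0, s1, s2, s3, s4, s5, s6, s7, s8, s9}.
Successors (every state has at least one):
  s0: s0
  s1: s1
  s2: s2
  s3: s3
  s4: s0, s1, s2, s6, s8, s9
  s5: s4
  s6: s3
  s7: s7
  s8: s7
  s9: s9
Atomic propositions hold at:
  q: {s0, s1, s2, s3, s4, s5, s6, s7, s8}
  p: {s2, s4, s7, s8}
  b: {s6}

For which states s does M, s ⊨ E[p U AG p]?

AG p: greatest fixpoint, start Z0 = {s2, s4, s7, s8}, keep only states in Sat with every successor in Z. Z1 = {s2, s7, s8}; fixed.
Sat(AG p) = {s2, s7, s8}
E[p U AG p]: least fixpoint, start Z0 = Sat(AG p) = {s2, s7, s8}, add states in Sat(p) with some successor in Z. Z1 = {s2, s4, s7, s8}; fixed.
Sat(E[p U AG p]) = {s2, s4, s7, s8}

{s2, s4, s7, s8}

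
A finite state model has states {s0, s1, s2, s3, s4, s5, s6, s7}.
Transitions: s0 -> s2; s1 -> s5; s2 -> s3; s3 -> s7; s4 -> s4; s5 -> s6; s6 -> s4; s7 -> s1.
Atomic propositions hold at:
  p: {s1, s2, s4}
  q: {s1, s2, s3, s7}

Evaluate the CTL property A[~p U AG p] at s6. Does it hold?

Yes

Sat(~p) = {s0, s3, s5, s6, s7}
AG p: greatest fixpoint, start Z0 = {s1, s2, s4}, keep only states in Sat with every successor in Z. Z1 = {s4}; fixed.
Sat(AG p) = {s4}
A[~p U AG p]: least fixpoint, start Z0 = Sat(AG p) = {s4}, add states in Sat(~p) with every successor in Z. Z1 = {s4, s6}; Z2 = {s4, s5, s6}; fixed.
Sat(A[~p U AG p]) = {s4, s5, s6}
s6 ∈ Sat(A[~p U AG p]) = {s4, s5, s6}, so the formula holds at s6.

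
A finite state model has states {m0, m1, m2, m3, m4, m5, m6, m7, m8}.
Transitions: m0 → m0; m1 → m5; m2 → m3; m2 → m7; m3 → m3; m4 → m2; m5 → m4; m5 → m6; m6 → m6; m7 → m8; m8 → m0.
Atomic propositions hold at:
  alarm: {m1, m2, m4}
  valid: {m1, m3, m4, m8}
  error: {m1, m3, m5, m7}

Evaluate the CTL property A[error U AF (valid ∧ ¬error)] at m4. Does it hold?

Yes

Sat(¬error) = {m0, m2, m4, m6, m8}
Sat(valid ∧ ¬error) = {m4, m8}
AF (valid ∧ ¬error): least fixpoint, start Z0 = {m4, m8}, add states with every successor in Z. Z1 = {m4, m7, m8}; fixed.
Sat(AF (valid ∧ ¬error)) = {m4, m7, m8}
A[error U AF (valid ∧ ¬error)]: least fixpoint, start Z0 = Sat(AF (valid ∧ ¬error)) = {m4, m7, m8}, add states in Sat(error) with every successor in Z. Already a fixed point.
Sat(A[error U AF (valid ∧ ¬error)]) = {m4, m7, m8}
m4 ∈ Sat(A[error U AF (valid ∧ ¬error)]) = {m4, m7, m8}, so the formula holds at m4.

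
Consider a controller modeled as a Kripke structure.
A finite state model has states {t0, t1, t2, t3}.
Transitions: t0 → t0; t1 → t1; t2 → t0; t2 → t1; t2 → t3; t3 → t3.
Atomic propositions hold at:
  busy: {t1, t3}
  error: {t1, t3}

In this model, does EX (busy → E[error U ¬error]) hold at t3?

Sat(¬error) = {t0, t2}
E[error U ¬error]: least fixpoint, start Z0 = Sat(¬error) = {t0, t2}, add states in Sat(error) with some successor in Z. Already a fixed point.
Sat(E[error U ¬error]) = {t0, t2}
Sat(busy → E[error U ¬error]) = {t0, t2}
Sat(EX (busy → E[error U ¬error])) = {s : some successor in {t0, t2}} = {t0, t2}
t3 ∉ Sat(EX (busy → E[error U ¬error])) = {t0, t2}, so the formula does not hold at t3.

No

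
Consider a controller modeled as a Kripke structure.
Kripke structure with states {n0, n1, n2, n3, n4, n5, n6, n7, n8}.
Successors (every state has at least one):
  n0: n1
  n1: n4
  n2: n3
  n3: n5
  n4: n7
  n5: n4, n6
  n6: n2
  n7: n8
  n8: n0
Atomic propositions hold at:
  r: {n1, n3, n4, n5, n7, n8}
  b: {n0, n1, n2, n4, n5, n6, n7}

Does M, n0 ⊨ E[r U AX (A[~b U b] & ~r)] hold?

No

Sat(~b) = {n3, n8}
A[~b U b]: least fixpoint, start Z0 = Sat(b) = {n0, n1, n2, n4, n5, n6, n7}, add states in Sat(~b) with every successor in Z. Z1 = {n0, n1, n2, n3, n4, n5, n6, n7, n8}; fixed.
Sat(A[~b U b]) = {n0, n1, n2, n3, n4, n5, n6, n7, n8}
Sat(~r) = {n0, n2, n6}
Sat(A[~b U b] & ~r) = {n0, n2, n6}
Sat(AX (A[~b U b] & ~r)) = {s : every successor in {n0, n2, n6}} = {n6, n8}
E[r U AX (A[~b U b] & ~r)]: least fixpoint, start Z0 = Sat(AX (A[~b U b] & ~r)) = {n6, n8}, add states in Sat(r) with some successor in Z. Z1 = {n5, n6, n7, n8}; Z2 = {n3, n4, n5, n6, n7, n8}; Z3 = {n1, n3, n4, n5, n6, n7, n8}; fixed.
Sat(E[r U AX (A[~b U b] & ~r)]) = {n1, n3, n4, n5, n6, n7, n8}
n0 ∉ Sat(E[r U AX (A[~b U b] & ~r)]) = {n1, n3, n4, n5, n6, n7, n8}, so the formula does not hold at n0.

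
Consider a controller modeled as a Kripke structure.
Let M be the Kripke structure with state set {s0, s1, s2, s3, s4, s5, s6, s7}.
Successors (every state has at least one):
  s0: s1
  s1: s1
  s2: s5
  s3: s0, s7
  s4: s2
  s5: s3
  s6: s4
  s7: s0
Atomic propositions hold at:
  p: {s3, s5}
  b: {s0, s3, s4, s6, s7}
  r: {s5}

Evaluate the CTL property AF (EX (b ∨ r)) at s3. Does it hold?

Sat(b ∨ r) = {s0, s3, s4, s5, s6, s7}
Sat(EX (b ∨ r)) = {s : some successor in {s0, s3, s4, s5, s6, s7}} = {s2, s3, s5, s6, s7}
AF (EX (b ∨ r)): least fixpoint, start Z0 = {s2, s3, s5, s6, s7}, add states with every successor in Z. Z1 = {s2, s3, s4, s5, s6, s7}; fixed.
Sat(AF (EX (b ∨ r))) = {s2, s3, s4, s5, s6, s7}
s3 ∈ Sat(AF (EX (b ∨ r))) = {s2, s3, s4, s5, s6, s7}, so the formula holds at s3.

Yes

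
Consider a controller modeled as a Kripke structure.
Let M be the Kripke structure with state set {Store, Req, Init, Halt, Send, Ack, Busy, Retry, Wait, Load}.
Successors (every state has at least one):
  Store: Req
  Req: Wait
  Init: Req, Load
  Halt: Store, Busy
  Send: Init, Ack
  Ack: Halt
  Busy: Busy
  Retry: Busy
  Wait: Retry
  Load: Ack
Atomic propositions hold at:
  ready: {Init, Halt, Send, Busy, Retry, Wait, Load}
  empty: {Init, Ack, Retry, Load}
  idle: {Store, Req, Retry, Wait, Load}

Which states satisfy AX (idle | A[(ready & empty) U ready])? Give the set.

Sat(ready & empty) = {Init, Retry, Load}
A[(ready & empty) U ready]: least fixpoint, start Z0 = Sat(ready) = {Init, Halt, Send, Busy, Retry, Wait, Load}, add states in Sat(ready & empty) with every successor in Z. Already a fixed point.
Sat(A[(ready & empty) U ready]) = {Init, Halt, Send, Busy, Retry, Wait, Load}
Sat(idle | A[(ready & empty) U ready]) = {Store, Req, Init, Halt, Send, Busy, Retry, Wait, Load}
Sat(AX (idle | A[(ready & empty) U ready])) = {s : every successor in {Store, Req, Init, Halt, Send, Busy, Retry, Wait, Load}} = {Store, Req, Init, Halt, Ack, Busy, Retry, Wait}

{Store, Req, Init, Halt, Ack, Busy, Retry, Wait}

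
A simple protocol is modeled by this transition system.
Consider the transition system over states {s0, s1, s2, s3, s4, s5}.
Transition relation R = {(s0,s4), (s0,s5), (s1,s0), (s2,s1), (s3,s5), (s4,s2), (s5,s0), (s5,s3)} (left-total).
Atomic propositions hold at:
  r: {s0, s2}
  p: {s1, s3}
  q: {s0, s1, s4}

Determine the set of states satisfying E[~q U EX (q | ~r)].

Sat(~q) = {s2, s3, s5}
Sat(~r) = {s1, s3, s4, s5}
Sat(q | ~r) = {s0, s1, s3, s4, s5}
Sat(EX (q | ~r)) = {s : some successor in {s0, s1, s3, s4, s5}} = {s0, s1, s2, s3, s5}
E[~q U EX (q | ~r)]: least fixpoint, start Z0 = Sat(EX (q | ~r)) = {s0, s1, s2, s3, s5}, add states in Sat(~q) with some successor in Z. Already a fixed point.
Sat(E[~q U EX (q | ~r)]) = {s0, s1, s2, s3, s5}

{s0, s1, s2, s3, s5}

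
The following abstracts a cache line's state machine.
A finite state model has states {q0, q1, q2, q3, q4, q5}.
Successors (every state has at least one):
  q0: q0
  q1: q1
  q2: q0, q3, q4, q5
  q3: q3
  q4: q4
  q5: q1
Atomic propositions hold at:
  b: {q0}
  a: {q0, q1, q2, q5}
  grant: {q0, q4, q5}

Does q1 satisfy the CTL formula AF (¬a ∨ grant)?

No

Sat(¬a) = {q3, q4}
Sat(¬a ∨ grant) = {q0, q3, q4, q5}
AF (¬a ∨ grant): least fixpoint, start Z0 = {q0, q3, q4, q5}, add states with every successor in Z. Z1 = {q0, q2, q3, q4, q5}; fixed.
Sat(AF (¬a ∨ grant)) = {q0, q2, q3, q4, q5}
q1 ∉ Sat(AF (¬a ∨ grant)) = {q0, q2, q3, q4, q5}, so the formula does not hold at q1.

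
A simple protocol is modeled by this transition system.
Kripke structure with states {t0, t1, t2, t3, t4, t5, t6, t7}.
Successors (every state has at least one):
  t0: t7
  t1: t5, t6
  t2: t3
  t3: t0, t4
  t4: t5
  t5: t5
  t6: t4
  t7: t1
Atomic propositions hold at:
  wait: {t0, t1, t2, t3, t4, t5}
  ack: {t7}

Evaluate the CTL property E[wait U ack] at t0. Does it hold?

Yes

E[wait U ack]: least fixpoint, start Z0 = Sat(ack) = {t7}, add states in Sat(wait) with some successor in Z. Z1 = {t0, t7}; Z2 = {t0, t3, t7}; Z3 = {t0, t2, t3, t7}; fixed.
Sat(E[wait U ack]) = {t0, t2, t3, t7}
t0 ∈ Sat(E[wait U ack]) = {t0, t2, t3, t7}, so the formula holds at t0.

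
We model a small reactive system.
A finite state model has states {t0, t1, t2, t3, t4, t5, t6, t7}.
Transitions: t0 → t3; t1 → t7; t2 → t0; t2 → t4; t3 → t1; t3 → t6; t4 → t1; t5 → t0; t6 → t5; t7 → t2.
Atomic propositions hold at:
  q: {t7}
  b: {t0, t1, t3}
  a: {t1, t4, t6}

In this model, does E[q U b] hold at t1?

E[q U b]: least fixpoint, start Z0 = Sat(b) = {t0, t1, t3}, add states in Sat(q) with some successor in Z. Already a fixed point.
Sat(E[q U b]) = {t0, t1, t3}
t1 ∈ Sat(E[q U b]) = {t0, t1, t3}, so the formula holds at t1.

Yes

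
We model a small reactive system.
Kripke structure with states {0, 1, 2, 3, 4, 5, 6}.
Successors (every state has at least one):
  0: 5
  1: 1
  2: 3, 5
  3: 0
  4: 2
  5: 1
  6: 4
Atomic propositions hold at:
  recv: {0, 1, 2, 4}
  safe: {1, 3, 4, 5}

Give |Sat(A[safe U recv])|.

6

A[safe U recv]: least fixpoint, start Z0 = Sat(recv) = {0, 1, 2, 4}, add states in Sat(safe) with every successor in Z. Z1 = {0, 1, 2, 3, 4, 5}; fixed.
Sat(A[safe U recv]) = {0, 1, 2, 3, 4, 5}
|Sat(A[safe U recv])| = |{0, 1, 2, 3, 4, 5}| = 6.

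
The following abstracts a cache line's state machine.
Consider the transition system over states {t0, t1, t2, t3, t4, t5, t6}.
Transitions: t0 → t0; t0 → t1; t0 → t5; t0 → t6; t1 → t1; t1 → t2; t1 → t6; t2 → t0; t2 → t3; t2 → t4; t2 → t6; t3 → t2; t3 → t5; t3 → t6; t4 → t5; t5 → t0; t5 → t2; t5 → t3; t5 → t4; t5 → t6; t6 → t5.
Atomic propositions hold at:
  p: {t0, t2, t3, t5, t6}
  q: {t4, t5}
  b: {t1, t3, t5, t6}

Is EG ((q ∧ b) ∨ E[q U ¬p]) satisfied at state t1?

Yes

Sat(q ∧ b) = {t5}
Sat(¬p) = {t1, t4}
E[q U ¬p]: least fixpoint, start Z0 = Sat(¬p) = {t1, t4}, add states in Sat(q) with some successor in Z. Z1 = {t1, t4, t5}; fixed.
Sat(E[q U ¬p]) = {t1, t4, t5}
Sat((q ∧ b) ∨ E[q U ¬p]) = {t1, t4, t5}
EG ((q ∧ b) ∨ E[q U ¬p]): greatest fixpoint, start Z0 = {t1, t4, t5}, keep only states in Sat with some successor in Z. Already a fixed point.
Sat(EG ((q ∧ b) ∨ E[q U ¬p])) = {t1, t4, t5}
t1 ∈ Sat(EG ((q ∧ b) ∨ E[q U ¬p])) = {t1, t4, t5}, so the formula holds at t1.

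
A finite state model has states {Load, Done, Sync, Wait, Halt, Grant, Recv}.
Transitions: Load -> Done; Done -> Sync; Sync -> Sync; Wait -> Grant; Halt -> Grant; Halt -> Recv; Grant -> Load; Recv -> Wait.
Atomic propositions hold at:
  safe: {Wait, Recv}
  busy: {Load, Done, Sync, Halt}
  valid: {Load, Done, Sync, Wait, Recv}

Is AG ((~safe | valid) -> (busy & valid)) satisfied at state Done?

Yes

Sat(~safe) = {Load, Done, Sync, Halt, Grant}
Sat(~safe | valid) = {Load, Done, Sync, Wait, Halt, Grant, Recv}
Sat(busy & valid) = {Load, Done, Sync}
Sat((~safe | valid) -> (busy & valid)) = {Load, Done, Sync}
AG ((~safe | valid) -> (busy & valid)): greatest fixpoint, start Z0 = {Load, Done, Sync}, keep only states in Sat with every successor in Z. Already a fixed point.
Sat(AG ((~safe | valid) -> (busy & valid))) = {Load, Done, Sync}
Done ∈ Sat(AG ((~safe | valid) -> (busy & valid))) = {Load, Done, Sync}, so the formula holds at Done.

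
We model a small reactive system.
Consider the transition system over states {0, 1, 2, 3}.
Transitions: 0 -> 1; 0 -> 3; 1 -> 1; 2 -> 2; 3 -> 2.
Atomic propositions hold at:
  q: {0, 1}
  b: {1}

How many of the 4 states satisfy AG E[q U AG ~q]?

2

Sat(~q) = {2, 3}
AG ~q: greatest fixpoint, start Z0 = {2, 3}, keep only states in Sat with every successor in Z. Already a fixed point.
Sat(AG ~q) = {2, 3}
E[q U AG ~q]: least fixpoint, start Z0 = Sat(AG ~q) = {2, 3}, add states in Sat(q) with some successor in Z. Z1 = {0, 2, 3}; fixed.
Sat(E[q U AG ~q]) = {0, 2, 3}
AG E[q U AG ~q]: greatest fixpoint, start Z0 = {0, 2, 3}, keep only states in Sat with every successor in Z. Z1 = {2, 3}; fixed.
Sat(AG E[q U AG ~q]) = {2, 3}
|Sat(AG E[q U AG ~q])| = |{2, 3}| = 2.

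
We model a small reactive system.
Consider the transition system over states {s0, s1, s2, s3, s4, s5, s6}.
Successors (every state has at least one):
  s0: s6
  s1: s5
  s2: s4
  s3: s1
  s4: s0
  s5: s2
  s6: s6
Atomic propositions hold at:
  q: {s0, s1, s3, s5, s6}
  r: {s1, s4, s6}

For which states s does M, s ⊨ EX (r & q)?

Sat(r & q) = {s1, s6}
Sat(EX (r & q)) = {s : some successor in {s1, s6}} = {s0, s3, s6}

{s0, s3, s6}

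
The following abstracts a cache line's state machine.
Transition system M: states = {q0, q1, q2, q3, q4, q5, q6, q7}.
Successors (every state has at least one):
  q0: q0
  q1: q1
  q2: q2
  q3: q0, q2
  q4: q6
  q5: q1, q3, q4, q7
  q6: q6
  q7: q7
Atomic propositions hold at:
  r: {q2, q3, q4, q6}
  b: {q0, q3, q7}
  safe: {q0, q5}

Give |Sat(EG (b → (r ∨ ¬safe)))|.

Sat(¬safe) = {q1, q2, q3, q4, q6, q7}
Sat(r ∨ ¬safe) = {q1, q2, q3, q4, q6, q7}
Sat(b → (r ∨ ¬safe)) = {q1, q2, q3, q4, q5, q6, q7}
EG (b → (r ∨ ¬safe)): greatest fixpoint, start Z0 = {q1, q2, q3, q4, q5, q6, q7}, keep only states in Sat with some successor in Z. Already a fixed point.
Sat(EG (b → (r ∨ ¬safe))) = {q1, q2, q3, q4, q5, q6, q7}
|Sat(EG (b → (r ∨ ¬safe)))| = |{q1, q2, q3, q4, q5, q6, q7}| = 7.

7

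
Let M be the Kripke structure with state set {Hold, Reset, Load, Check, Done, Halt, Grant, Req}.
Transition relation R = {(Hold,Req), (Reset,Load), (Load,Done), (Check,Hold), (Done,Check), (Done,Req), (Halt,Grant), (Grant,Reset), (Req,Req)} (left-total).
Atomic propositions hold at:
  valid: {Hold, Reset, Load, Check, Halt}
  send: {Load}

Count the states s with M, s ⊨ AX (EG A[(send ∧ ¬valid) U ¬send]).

5

Sat(¬valid) = {Done, Grant, Req}
Sat(send ∧ ¬valid) = ∅
Sat(¬send) = {Hold, Reset, Check, Done, Halt, Grant, Req}
A[(send ∧ ¬valid) U ¬send]: least fixpoint, start Z0 = Sat(¬send) = {Hold, Reset, Check, Done, Halt, Grant, Req}, add states in Sat(send ∧ ¬valid) with every successor in Z. Already a fixed point.
Sat(A[(send ∧ ¬valid) U ¬send]) = {Hold, Reset, Check, Done, Halt, Grant, Req}
EG A[(send ∧ ¬valid) U ¬send]: greatest fixpoint, start Z0 = {Hold, Reset, Check, Done, Halt, Grant, Req}, keep only states in Sat with some successor in Z. Z1 = {Hold, Check, Done, Halt, Grant, Req}; Z2 = {Hold, Check, Done, Halt, Req}; Z3 = {Hold, Check, Done, Req}; fixed.
Sat(EG A[(send ∧ ¬valid) U ¬send]) = {Hold, Check, Done, Req}
Sat(AX (EG A[(send ∧ ¬valid) U ¬send])) = {s : every successor in {Hold, Check, Done, Req}} = {Hold, Load, Check, Done, Req}
|Sat(AX (EG A[(send ∧ ¬valid) U ¬send]))| = |{Hold, Load, Check, Done, Req}| = 5.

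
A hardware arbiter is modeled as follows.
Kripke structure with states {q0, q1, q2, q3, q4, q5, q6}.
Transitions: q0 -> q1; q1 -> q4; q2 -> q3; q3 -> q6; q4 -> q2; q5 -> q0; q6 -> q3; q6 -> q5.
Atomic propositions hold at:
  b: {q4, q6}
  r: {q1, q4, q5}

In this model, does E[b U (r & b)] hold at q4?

Sat(r & b) = {q4}
E[b U (r & b)]: least fixpoint, start Z0 = Sat((r & b)) = {q4}, add states in Sat(b) with some successor in Z. Already a fixed point.
Sat(E[b U (r & b)]) = {q4}
q4 ∈ Sat(E[b U (r & b)]) = {q4}, so the formula holds at q4.

Yes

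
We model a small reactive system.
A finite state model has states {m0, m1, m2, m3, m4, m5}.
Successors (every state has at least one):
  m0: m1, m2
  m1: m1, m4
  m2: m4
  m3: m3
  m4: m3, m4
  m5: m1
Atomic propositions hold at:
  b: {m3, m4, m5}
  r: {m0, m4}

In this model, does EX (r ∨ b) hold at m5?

Sat(r ∨ b) = {m0, m3, m4, m5}
Sat(EX (r ∨ b)) = {s : some successor in {m0, m3, m4, m5}} = {m1, m2, m3, m4}
m5 ∉ Sat(EX (r ∨ b)) = {m1, m2, m3, m4}, so the formula does not hold at m5.

No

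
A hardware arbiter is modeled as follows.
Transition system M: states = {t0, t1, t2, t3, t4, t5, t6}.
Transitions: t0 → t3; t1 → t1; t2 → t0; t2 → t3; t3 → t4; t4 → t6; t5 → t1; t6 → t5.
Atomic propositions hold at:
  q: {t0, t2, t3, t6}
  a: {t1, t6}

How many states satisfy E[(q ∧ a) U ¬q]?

Sat(q ∧ a) = {t6}
Sat(¬q) = {t1, t4, t5}
E[(q ∧ a) U ¬q]: least fixpoint, start Z0 = Sat(¬q) = {t1, t4, t5}, add states in Sat(q ∧ a) with some successor in Z. Z1 = {t1, t4, t5, t6}; fixed.
Sat(E[(q ∧ a) U ¬q]) = {t1, t4, t5, t6}
|Sat(E[(q ∧ a) U ¬q])| = |{t1, t4, t5, t6}| = 4.

4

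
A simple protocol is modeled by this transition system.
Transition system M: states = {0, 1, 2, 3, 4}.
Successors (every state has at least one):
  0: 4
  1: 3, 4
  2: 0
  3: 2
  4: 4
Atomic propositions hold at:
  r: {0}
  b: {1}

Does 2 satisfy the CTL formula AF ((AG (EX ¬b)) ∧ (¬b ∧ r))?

Sat(¬b) = {0, 2, 3, 4}
Sat(EX ¬b) = {s : some successor in {0, 2, 3, 4}} = {0, 1, 2, 3, 4}
AG (EX ¬b): greatest fixpoint, start Z0 = {0, 1, 2, 3, 4}, keep only states in Sat with every successor in Z. Already a fixed point.
Sat(AG (EX ¬b)) = {0, 1, 2, 3, 4}
Sat(¬b ∧ r) = {0}
Sat((AG (EX ¬b)) ∧ (¬b ∧ r)) = {0}
AF ((AG (EX ¬b)) ∧ (¬b ∧ r)): least fixpoint, start Z0 = {0}, add states with every successor in Z. Z1 = {0, 2}; Z2 = {0, 2, 3}; fixed.
Sat(AF ((AG (EX ¬b)) ∧ (¬b ∧ r))) = {0, 2, 3}
2 ∈ Sat(AF ((AG (EX ¬b)) ∧ (¬b ∧ r))) = {0, 2, 3}, so the formula holds at 2.

Yes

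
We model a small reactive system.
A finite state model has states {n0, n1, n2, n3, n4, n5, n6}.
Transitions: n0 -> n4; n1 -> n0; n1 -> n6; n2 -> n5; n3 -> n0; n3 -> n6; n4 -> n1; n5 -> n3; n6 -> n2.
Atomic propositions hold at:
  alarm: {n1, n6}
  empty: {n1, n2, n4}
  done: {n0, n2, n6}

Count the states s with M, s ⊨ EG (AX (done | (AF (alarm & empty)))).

Sat(alarm & empty) = {n1}
AF (alarm & empty): least fixpoint, start Z0 = {n1}, add states with every successor in Z. Z1 = {n1, n4}; Z2 = {n0, n1, n4}; fixed.
Sat(AF (alarm & empty)) = {n0, n1, n4}
Sat(done | (AF (alarm & empty))) = {n0, n1, n2, n4, n6}
Sat(AX (done | (AF (alarm & empty)))) = {s : every successor in {n0, n1, n2, n4, n6}} = {n0, n1, n3, n4, n6}
EG (AX (done | (AF (alarm & empty)))): greatest fixpoint, start Z0 = {n0, n1, n3, n4, n6}, keep only states in Sat with some successor in Z. Z1 = {n0, n1, n3, n4}; fixed.
Sat(EG (AX (done | (AF (alarm & empty))))) = {n0, n1, n3, n4}
|Sat(EG (AX (done | (AF (alarm & empty)))))| = |{n0, n1, n3, n4}| = 4.

4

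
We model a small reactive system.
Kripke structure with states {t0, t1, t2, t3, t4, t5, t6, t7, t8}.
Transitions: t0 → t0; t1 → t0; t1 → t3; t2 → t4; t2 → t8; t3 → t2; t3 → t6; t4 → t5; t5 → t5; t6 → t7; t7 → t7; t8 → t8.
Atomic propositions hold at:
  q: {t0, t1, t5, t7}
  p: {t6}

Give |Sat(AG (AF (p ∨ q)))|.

5

Sat(p ∨ q) = {t0, t1, t5, t6, t7}
AF (p ∨ q): least fixpoint, start Z0 = {t0, t1, t5, t6, t7}, add states with every successor in Z. Z1 = {t0, t1, t4, t5, t6, t7}; fixed.
Sat(AF (p ∨ q)) = {t0, t1, t4, t5, t6, t7}
AG (AF (p ∨ q)): greatest fixpoint, start Z0 = {t0, t1, t4, t5, t6, t7}, keep only states in Sat with every successor in Z. Z1 = {t0, t4, t5, t6, t7}; fixed.
Sat(AG (AF (p ∨ q))) = {t0, t4, t5, t6, t7}
|Sat(AG (AF (p ∨ q)))| = |{t0, t4, t5, t6, t7}| = 5.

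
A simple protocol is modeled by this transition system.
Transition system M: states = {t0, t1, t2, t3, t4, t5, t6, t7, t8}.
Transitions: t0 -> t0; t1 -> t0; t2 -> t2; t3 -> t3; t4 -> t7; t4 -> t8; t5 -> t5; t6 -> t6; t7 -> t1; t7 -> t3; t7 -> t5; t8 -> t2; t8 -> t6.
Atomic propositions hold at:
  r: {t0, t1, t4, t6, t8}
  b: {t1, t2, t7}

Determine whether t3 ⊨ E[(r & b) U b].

Sat(r & b) = {t1}
E[(r & b) U b]: least fixpoint, start Z0 = Sat(b) = {t1, t2, t7}, add states in Sat(r & b) with some successor in Z. Already a fixed point.
Sat(E[(r & b) U b]) = {t1, t2, t7}
t3 ∉ Sat(E[(r & b) U b]) = {t1, t2, t7}, so the formula does not hold at t3.

No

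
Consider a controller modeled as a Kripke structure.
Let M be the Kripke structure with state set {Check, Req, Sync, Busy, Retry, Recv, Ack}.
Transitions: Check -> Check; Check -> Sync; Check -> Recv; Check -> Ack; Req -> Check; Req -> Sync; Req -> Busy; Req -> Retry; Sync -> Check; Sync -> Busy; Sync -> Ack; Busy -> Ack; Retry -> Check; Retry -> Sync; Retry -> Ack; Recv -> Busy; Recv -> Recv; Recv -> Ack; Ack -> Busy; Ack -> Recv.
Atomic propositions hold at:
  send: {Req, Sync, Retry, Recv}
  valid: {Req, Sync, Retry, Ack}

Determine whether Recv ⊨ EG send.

Yes

EG send: greatest fixpoint, start Z0 = {Req, Sync, Retry, Recv}, keep only states in Sat with some successor in Z. Z1 = {Req, Retry, Recv}; Z2 = {Req, Recv}; Z3 = {Recv}; fixed.
Sat(EG send) = {Recv}
Recv ∈ Sat(EG send) = {Recv}, so the formula holds at Recv.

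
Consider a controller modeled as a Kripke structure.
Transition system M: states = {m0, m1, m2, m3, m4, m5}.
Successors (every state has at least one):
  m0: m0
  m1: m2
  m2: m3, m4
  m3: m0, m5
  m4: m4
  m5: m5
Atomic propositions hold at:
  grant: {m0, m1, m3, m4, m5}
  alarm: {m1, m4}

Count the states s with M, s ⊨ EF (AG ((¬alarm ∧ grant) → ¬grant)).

Sat(¬alarm) = {m0, m2, m3, m5}
Sat(¬alarm ∧ grant) = {m0, m3, m5}
Sat(¬grant) = {m2}
Sat((¬alarm ∧ grant) → ¬grant) = {m1, m2, m4}
AG ((¬alarm ∧ grant) → ¬grant): greatest fixpoint, start Z0 = {m1, m2, m4}, keep only states in Sat with every successor in Z. Z1 = {m1, m4}; Z2 = {m4}; fixed.
Sat(AG ((¬alarm ∧ grant) → ¬grant)) = {m4}
EF (AG ((¬alarm ∧ grant) → ¬grant)): least fixpoint, start Z0 = {m4}, add states with some successor in Z. Z1 = {m2, m4}; Z2 = {m1, m2, m4}; fixed.
Sat(EF (AG ((¬alarm ∧ grant) → ¬grant))) = {m1, m2, m4}
|Sat(EF (AG ((¬alarm ∧ grant) → ¬grant)))| = |{m1, m2, m4}| = 3.

3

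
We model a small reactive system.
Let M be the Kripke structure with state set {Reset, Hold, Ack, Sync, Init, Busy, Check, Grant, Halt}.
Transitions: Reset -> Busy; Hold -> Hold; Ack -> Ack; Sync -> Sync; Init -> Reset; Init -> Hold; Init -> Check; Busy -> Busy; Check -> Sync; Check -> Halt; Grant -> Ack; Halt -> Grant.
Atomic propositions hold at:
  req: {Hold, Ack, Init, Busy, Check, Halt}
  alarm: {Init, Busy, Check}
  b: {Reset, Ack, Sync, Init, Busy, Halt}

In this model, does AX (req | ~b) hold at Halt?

Yes

Sat(~b) = {Hold, Check, Grant}
Sat(req | ~b) = {Hold, Ack, Init, Busy, Check, Grant, Halt}
Sat(AX (req | ~b)) = {s : every successor in {Hold, Ack, Init, Busy, Check, Grant, Halt}} = {Reset, Hold, Ack, Busy, Grant, Halt}
Halt ∈ Sat(AX (req | ~b)) = {Reset, Hold, Ack, Busy, Grant, Halt}, so the formula holds at Halt.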